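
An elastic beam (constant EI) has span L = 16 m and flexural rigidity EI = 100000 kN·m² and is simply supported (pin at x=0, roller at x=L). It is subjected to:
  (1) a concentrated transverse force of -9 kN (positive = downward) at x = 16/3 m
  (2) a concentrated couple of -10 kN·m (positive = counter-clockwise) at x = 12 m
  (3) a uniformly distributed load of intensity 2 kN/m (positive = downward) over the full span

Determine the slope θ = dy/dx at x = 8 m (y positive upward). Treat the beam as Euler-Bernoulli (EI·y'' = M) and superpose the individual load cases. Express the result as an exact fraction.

Load 1 — point force P=-9 kN at a=16/3 m (b=L-a=32/3):
  θ_1 = -Pa(2L²-6Lx+3x²+a²)/(6LEI)  [x>a] = -(-9)·(16/3)·(2·16²-6·16·8+3·8²+(16/3)²)/(6·16·100000) = -1/5625 rad
Load 2 — applied couple M₀=-10 kN·m at a=12 m (b=L-a=4):
  θ_2 = (M₀x²/(2L)+C₁)/EI  [x≤a] with C₁=M₀(3b²-L²)/(6L)=65/3 = ((-10)·8²/(2·16)+(65/3))/100000 = 1/60000 rad
Load 3 — uniform load w=2 kN/m over full span:
  θ_3 = -w(L³-6Lx²+4x³)/(24EI) = -2·(16³-6·16·8²+4·8³)/(24·100000) = 0 rad
Superposition: θ = Σ θ_i = -29/180000 rad ≈ -0.000161 rad

θ(8) = -29/180000 rad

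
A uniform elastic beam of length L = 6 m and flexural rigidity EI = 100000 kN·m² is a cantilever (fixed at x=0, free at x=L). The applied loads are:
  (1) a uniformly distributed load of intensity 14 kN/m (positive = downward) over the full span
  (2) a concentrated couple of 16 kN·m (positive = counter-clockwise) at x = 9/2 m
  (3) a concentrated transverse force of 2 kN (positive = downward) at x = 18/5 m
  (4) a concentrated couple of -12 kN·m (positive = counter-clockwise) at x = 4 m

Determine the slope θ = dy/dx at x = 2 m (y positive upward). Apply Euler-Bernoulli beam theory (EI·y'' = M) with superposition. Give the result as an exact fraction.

Load 1 — uniform load w=14 kN/m over full span:
  θ_1 = -wx(x²-3Lx+3L²)/(6EI) = -14·2·(2²-3·6·2+3·6²)/(6·100000) = -133/37500 rad
Load 2 — applied couple M₀=16 kN·m at a=9/2 m (b=L-a=3/2):
  θ_2 = M₀x/EI  [x≤a] = 16·2/100000 = 1/3125 rad
Load 3 — point force P=2 kN at a=18/5 m (b=L-a=12/5):
  θ_3 = -Px(2a-x)/(2EI)  [x≤a] = -2·2·(2·(18/5)-2)/(2·100000) = -13/125000 rad
Load 4 — applied couple M₀=-12 kN·m at a=4 m (b=L-a=2):
  θ_4 = M₀x/EI  [x≤a] = (-12)·2/100000 = -3/12500 rad
Superposition: θ = Σ θ_i = -1339/375000 rad ≈ -0.003571 rad

θ(2) = -1339/375000 rad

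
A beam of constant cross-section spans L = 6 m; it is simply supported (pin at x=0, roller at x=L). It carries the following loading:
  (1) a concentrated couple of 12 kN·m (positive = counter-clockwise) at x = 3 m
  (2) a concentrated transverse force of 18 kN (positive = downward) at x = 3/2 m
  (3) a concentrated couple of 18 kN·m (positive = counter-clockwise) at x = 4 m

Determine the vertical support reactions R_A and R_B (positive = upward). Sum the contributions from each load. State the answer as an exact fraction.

R_A = 37/2 kN, R_B = -1/2 kN

Load 1 — applied couple M₀=12 kN·m at a=3 m (b=L-a=3):
  R_A = M₀/L = 12/6 = 2 kN
  R_B = -M₀/L = -12/6 = -2 kN
Load 2 — point force P=18 kN at a=3/2 m (b=L-a=9/2):
  R_A = Pb/L = 18·(9/2)/6 = 27/2 kN
  R_B = Pa/L = 18·(3/2)/6 = 9/2 kN
Load 3 — applied couple M₀=18 kN·m at a=4 m (b=L-a=2):
  R_A = M₀/L = 18/6 = 3 kN
  R_B = -M₀/L = -18/6 = -3 kN
Superposition: R_A = 37/2 kN, R_B = -1/2 kN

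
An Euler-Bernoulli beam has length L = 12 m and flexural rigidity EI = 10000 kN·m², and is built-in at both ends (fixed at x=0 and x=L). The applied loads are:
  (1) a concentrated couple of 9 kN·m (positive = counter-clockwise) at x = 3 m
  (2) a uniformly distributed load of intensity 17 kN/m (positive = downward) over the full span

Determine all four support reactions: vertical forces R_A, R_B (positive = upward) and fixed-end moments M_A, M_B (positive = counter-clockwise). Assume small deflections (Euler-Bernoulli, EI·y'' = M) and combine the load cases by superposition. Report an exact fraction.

R_A = 3291/32 kN, M_A = 3237/16 kN·m, R_B = 3237/32 kN, M_B = -3219/16 kN·m

Load 1 — applied couple M₀=9 kN·m at a=3 m (b=L-a=9):
  R_A = 6M₀ab/L³ = 6·9·3·9/12³ = 27/32 kN
  M_A = M₀b(2a-b)/L² = 9·9·(2·3-9)/12² = -27/16 kN·m
  R_B = -6M₀ab/L³ = -6·9·3·9/12³ = -27/32 kN
  M_B = M₀a(2b-a)/L² = 9·3·(2·9-3)/12² = 45/16 kN·m
Load 2 — uniform load w=17 kN/m over full span:
  R_A = wL/2 = 17·12/2 = 102 kN
  M_A = wL²/12 = 17·12²/12 = 204 kN·m
  R_B = wL/2 = 17·12/2 = 102 kN
  M_B = -wL²/12 = -17·12²/12 = -204 kN·m
Superposition: R_A = 3291/32 kN, M_A = 3237/16 kN·m, R_B = 3237/32 kN, M_B = -3219/16 kN·m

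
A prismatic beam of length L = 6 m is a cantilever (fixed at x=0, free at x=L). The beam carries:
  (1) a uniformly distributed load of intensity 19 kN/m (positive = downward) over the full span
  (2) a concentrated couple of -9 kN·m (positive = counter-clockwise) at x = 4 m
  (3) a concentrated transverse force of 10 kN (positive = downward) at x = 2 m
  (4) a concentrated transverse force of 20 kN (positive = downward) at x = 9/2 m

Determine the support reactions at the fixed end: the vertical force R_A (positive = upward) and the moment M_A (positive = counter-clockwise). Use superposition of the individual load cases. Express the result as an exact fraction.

Load 1 — uniform load w=19 kN/m over full span:
  R_A = wL = 19·6 = 114 kN
  M_A = wL²/2 = 19·6²/2 = 342 kN·m
Load 2 — applied couple M₀=-9 kN·m at a=4 m (b=L-a=2):
  R_A = 0 kN
  M_A = -M₀ = -(-9) = 9 kN·m
Load 3 — point force P=10 kN at a=2 m (b=L-a=4):
  R_A = P = 10 kN
  M_A = Pa = 10·2 = 20 kN·m
Load 4 — point force P=20 kN at a=9/2 m (b=L-a=3/2):
  R_A = P = 20 kN
  M_A = Pa = 20·(9/2) = 90 kN·m
Superposition: R_A = 144 kN, M_A = 461 kN·m

R_A = 144 kN, M_A = 461 kN·m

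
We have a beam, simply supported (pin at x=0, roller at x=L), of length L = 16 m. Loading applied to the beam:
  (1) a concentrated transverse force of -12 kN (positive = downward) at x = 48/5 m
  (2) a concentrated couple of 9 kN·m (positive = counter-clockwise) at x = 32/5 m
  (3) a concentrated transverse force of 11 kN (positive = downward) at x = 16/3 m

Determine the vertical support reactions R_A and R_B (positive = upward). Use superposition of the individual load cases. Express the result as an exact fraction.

Load 1 — point force P=-12 kN at a=48/5 m (b=L-a=32/5):
  R_A = Pb/L = (-12)·(32/5)/16 = -24/5 kN
  R_B = Pa/L = (-12)·(48/5)/16 = -36/5 kN
Load 2 — applied couple M₀=9 kN·m at a=32/5 m (b=L-a=48/5):
  R_A = M₀/L = 9/16 kN
  R_B = -M₀/L = -9/16 kN
Load 3 — point force P=11 kN at a=16/3 m (b=L-a=32/3):
  R_A = Pb/L = 11·(32/3)/16 = 22/3 kN
  R_B = Pa/L = 11·(16/3)/16 = 11/3 kN
Superposition: R_A = 743/240 kN, R_B = -983/240 kN

R_A = 743/240 kN, R_B = -983/240 kN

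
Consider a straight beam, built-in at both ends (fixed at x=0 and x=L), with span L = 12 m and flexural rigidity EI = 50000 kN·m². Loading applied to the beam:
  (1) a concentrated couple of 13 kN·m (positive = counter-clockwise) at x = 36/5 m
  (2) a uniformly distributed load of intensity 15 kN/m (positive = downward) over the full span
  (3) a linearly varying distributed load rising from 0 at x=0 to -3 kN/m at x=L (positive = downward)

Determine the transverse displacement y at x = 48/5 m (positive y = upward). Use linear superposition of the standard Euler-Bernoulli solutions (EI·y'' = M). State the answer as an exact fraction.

y(48/5) = -573669/97656250 m

Load 1 — applied couple M₀=13 kN·m at a=36/5 m (b=L-a=24/5):
  y_1 = (R_Ax³/6 - M_Ax²/2 - M₀(x-a)²/2)/EI  [x>a] with R_A=39/25, M_A=104/25 = ((39/25)·(48/5)³/6 - (104/25)·(48/5)²/2 - 13·((48/5)-(36/5))²/2)/50000 = 351/19531250 m
Load 2 — uniform load w=15 kN/m over full span:
  y_2 = -wx²(L-x)²/(24EI) = -15·(48/5)²·(12-(48/5))²/(24·50000) = -2592/390625 m
Load 3 — triangular load w₀=-3 kN/m (0→w₀ over full span):
  y_3 = -w₀x²(L-x)²(x+2L)/(120LEI) = -(-3)·(48/5)²·(12-(48/5))²·((48/5)+2·12)/(120·12·50000) = 36288/48828125 m
Superposition: y = Σ y_i = -573669/97656250 m ≈ -0.005874 m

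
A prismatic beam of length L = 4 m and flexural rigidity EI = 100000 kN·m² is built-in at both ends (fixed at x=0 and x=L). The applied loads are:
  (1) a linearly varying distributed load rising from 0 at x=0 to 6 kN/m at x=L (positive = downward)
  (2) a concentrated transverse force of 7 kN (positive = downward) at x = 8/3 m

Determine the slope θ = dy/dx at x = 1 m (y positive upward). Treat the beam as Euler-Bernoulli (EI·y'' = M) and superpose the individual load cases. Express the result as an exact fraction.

θ(1) = -631/24000000 rad

Load 1 — triangular load w₀=6 kN/m (0→w₀ over full span):
  θ_1 = -w₀(2x(L-x)(L-2x)(x+2L)+x²(L-x)²)/(120LEI) = -6·(2·1·(4-1)·(4-2·1)·(1+2·4)+1²·(4-1)²)/(120·4·100000) = -117/8000000 rad
Load 2 — point force P=7 kN at a=8/3 m (b=L-a=4/3):
  θ_2 = -Pb²x(2aL-(3a+b)x)/(2L³EI)  [x≤a] = -7·(4/3)²·1·(2·(8/3)·4-(3·(8/3)+(4/3))·1)/(2·4³·100000) = -7/600000 rad
Superposition: θ = Σ θ_i = -631/24000000 rad ≈ -0.000026 rad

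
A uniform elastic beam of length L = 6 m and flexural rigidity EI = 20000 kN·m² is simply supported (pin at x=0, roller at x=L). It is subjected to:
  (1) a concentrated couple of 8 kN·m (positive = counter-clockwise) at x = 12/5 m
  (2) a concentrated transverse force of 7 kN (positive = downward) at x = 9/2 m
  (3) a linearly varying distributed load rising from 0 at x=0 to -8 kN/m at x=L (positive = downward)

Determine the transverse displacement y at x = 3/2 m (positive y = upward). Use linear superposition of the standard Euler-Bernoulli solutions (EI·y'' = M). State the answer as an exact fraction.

y(3/2) = 54261/32000000 m

Load 1 — applied couple M₀=8 kN·m at a=12/5 m (b=L-a=18/5):
  y_1 = (M₀x³/(6L)+C₁x)/EI  [x≤a] with C₁=M₀(3b²-L²)/(6L)=16/25 = (8·(3/2)³/(6·6)+(16/25)·(3/2))/20000 = 171/2000000 m
Load 2 — point force P=7 kN at a=9/2 m (b=L-a=3/2):
  y_2 = -Pbx(L²-b²-x²)/(6LEI)  [x≤a] = -7·(3/2)·(3/2)·(6²-(3/2)²-(3/2)²)/(6·6·20000) = -441/640000 m
Load 3 — triangular load w₀=-8 kN/m (0→w₀ over full span):
  y_3 = -w₀x(7L⁴-10L²x²+3x⁴)/(360LEI) = -(-8)·(3/2)·(7·6⁴-10·6²·(3/2)²+3·(3/2)⁴)/(360·6·20000) = 2943/1280000 m
Superposition: y = Σ y_i = 54261/32000000 m ≈ 0.001696 m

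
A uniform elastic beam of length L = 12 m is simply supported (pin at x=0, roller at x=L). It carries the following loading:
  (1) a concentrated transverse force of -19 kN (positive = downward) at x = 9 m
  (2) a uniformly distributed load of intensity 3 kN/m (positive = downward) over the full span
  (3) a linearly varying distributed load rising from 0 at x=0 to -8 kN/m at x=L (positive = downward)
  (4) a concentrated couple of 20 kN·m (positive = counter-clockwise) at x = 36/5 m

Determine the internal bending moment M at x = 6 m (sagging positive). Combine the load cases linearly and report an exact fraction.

Load 1 — point force P=-19 kN at a=9 m (b=L-a=3):
  M_1 = Pbx/L  [x≤a] = (-19)·3·6/12 = -57/2 kN·m
Load 2 — uniform load w=3 kN/m over full span:
  M_2 = wx(L-x)/2 = 3·6·(12-6)/2 = 54 kN·m
Load 3 — triangular load w₀=-8 kN/m (0→w₀ over full span):
  M_3 = w₀Lx/6 - w₀x³/(6L) = (-8)·12·6/6 - (-8)·6³/(6·12) = -72 kN·m
Load 4 — applied couple M₀=20 kN·m at a=36/5 m (b=L-a=24/5):
  M_4 = M₀x/L  [x≤a] = 20·6/12 = 10 kN·m
Superposition: M = Σ M_i = -73/2 kN·m ≈ -36.500000 kN·m

M(6) = -73/2 kN·m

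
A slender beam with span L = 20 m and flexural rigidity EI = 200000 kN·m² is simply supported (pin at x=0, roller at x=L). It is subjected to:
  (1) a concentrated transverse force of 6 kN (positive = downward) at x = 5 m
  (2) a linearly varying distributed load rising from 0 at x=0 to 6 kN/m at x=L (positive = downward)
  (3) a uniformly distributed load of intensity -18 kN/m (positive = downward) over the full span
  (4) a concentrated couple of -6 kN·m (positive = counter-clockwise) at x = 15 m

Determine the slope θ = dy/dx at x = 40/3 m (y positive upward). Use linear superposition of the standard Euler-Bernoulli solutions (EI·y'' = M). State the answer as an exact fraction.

θ(40/3) = -3871/324000 rad

Load 1 — point force P=6 kN at a=5 m (b=L-a=15):
  θ_1 = -Pa(2L²-6Lx+3x²+a²)/(6LEI)  [x>a] = -6·5·(2·20²-6·20·(40/3)+3·(40/3)²+5²)/(6·20·200000) = 29/96000 rad
Load 2 — triangular load w₀=6 kN/m (0→w₀ over full span):
  θ_2 = -w₀(7L⁴-30L²x²+15x⁴)/(360LEI) = -6·(7·20⁴-30·20²·(40/3)²+15·(40/3)⁴)/(360·20·200000) = 91/40500 rad
Load 3 — uniform load w=-18 kN/m over full span:
  θ_3 = -w(L³-6Lx²+4x³)/(24EI) = -(-18)·(20³-6·20·(40/3)²+4·(40/3)³)/(24·200000) = -13/900 rad
Load 4 — applied couple M₀=-6 kN·m at a=15 m (b=L-a=5):
  θ_4 = (M₀x²/(2L)+C₁)/EI  [x≤a] with C₁=M₀(3b²-L²)/(6L)=65/4 = ((-6)·(40/3)²/(2·20)+(65/4))/200000 = -1/19200 rad
Superposition: θ = Σ θ_i = -3871/324000 rad ≈ -0.011948 rad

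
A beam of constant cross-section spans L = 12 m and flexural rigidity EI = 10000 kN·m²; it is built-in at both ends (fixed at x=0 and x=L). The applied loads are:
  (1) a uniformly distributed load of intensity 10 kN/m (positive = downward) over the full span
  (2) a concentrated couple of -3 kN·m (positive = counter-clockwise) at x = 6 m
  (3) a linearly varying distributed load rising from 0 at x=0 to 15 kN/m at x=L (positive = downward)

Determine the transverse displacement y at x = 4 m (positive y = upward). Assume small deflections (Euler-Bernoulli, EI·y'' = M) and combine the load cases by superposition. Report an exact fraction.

Load 1 — uniform load w=10 kN/m over full span:
  y_1 = -wx²(L-x)²/(24EI) = -10·4²·(12-4)²/(24·10000) = -16/375 m
Load 2 — applied couple M₀=-3 kN·m at a=6 m (b=L-a=6):
  y_2 = (R_Ax³/6 - M_Ax²/2)/EI  [x≤a] with R_A=-3/8, M_A=-3/4 = ((-3/8)·4³/6 - (-3/4)·4²/2)/10000 = 1/5000 m
Load 3 — triangular load w₀=15 kN/m (0→w₀ over full span):
  y_3 = -w₀x²(L-x)²(x+2L)/(120LEI) = -15·4²·(12-4)²·(4+2·12)/(120·12·10000) = -56/1875 m
Superposition: y = Σ y_i = -217/3000 m ≈ -0.072333 m

y(4) = -217/3000 m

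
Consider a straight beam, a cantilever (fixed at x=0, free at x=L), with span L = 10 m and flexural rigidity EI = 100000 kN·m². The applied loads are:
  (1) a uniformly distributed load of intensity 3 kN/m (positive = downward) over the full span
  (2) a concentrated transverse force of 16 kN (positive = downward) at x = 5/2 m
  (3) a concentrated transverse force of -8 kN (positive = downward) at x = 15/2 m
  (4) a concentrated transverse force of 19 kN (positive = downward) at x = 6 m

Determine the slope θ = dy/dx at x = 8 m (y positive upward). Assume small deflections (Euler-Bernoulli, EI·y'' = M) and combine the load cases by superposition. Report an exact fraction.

θ(8) = -663/100000 rad

Load 1 — uniform load w=3 kN/m over full span:
  θ_1 = -wx(x²-3Lx+3L²)/(6EI) = -3·8·(8²-3·10·8+3·10²)/(6·100000) = -31/6250 rad
Load 2 — point force P=16 kN at a=5/2 m (b=L-a=15/2):
  θ_2 = -Pa²/(2EI)  [x>a] = -16·(5/2)²/(2·100000) = -1/2000 rad
Load 3 — point force P=-8 kN at a=15/2 m (b=L-a=5/2):
  θ_3 = -Pa²/(2EI)  [x>a] = -(-8)·(15/2)²/(2·100000) = 9/4000 rad
Load 4 — point force P=19 kN at a=6 m (b=L-a=4):
  θ_4 = -Pa²/(2EI)  [x>a] = -19·6²/(2·100000) = -171/50000 rad
Superposition: θ = Σ θ_i = -663/100000 rad ≈ -0.006630 rad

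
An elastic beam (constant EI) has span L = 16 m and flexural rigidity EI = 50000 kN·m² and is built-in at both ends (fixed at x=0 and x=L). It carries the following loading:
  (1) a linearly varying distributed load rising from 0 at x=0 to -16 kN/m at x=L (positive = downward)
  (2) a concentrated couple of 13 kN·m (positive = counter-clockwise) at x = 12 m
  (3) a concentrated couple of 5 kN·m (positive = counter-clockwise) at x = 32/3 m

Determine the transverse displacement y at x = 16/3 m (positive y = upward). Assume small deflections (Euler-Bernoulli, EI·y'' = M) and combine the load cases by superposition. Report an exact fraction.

Load 1 — triangular load w₀=-16 kN/m (0→w₀ over full span):
  y_1 = -w₀x²(L-x)²(x+2L)/(120LEI) = -(-16)·(16/3)²·(16-(16/3))²·((16/3)+2·16)/(120·16·50000) = 229376/11390625 m
Load 2 — applied couple M₀=13 kN·m at a=12 m (b=L-a=4):
  y_2 = (R_Ax³/6 - M_Ax²/2)/EI  [x≤a] with R_A=117/128, M_A=65/16 = ((117/128)·(16/3)³/6 - (65/16)·(16/3)²/2)/50000 = -13/18750 m
Load 3 — applied couple M₀=5 kN·m at a=32/3 m (b=L-a=16/3):
  y_3 = (R_Ax³/6 - M_Ax²/2)/EI  [x≤a] with R_A=5/12, M_A=5/3 = ((5/12)·(16/3)³/6 - (5/3)·(16/3)²/2)/50000 = -8/30375 m
Superposition: y = Σ y_i = 436957/22781250 m ≈ 0.019181 m

y(16/3) = 436957/22781250 m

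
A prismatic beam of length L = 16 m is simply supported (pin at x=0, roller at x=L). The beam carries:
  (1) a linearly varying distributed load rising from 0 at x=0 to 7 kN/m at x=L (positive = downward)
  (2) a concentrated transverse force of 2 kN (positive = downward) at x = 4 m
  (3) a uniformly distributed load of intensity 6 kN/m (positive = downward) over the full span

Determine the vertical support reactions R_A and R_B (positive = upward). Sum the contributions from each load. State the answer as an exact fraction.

R_A = 409/6 kN, R_B = 515/6 kN

Load 1 — triangular load w₀=7 kN/m (0→w₀ over full span):
  R_A = w₀L/6 = 7·16/6 = 56/3 kN
  R_B = w₀L/3 = 7·16/3 = 112/3 kN
Load 2 — point force P=2 kN at a=4 m (b=L-a=12):
  R_A = Pb/L = 2·12/16 = 3/2 kN
  R_B = Pa/L = 2·4/16 = 1/2 kN
Load 3 — uniform load w=6 kN/m over full span:
  R_A = wL/2 = 6·16/2 = 48 kN
  R_B = wL/2 = 6·16/2 = 48 kN
Superposition: R_A = 409/6 kN, R_B = 515/6 kN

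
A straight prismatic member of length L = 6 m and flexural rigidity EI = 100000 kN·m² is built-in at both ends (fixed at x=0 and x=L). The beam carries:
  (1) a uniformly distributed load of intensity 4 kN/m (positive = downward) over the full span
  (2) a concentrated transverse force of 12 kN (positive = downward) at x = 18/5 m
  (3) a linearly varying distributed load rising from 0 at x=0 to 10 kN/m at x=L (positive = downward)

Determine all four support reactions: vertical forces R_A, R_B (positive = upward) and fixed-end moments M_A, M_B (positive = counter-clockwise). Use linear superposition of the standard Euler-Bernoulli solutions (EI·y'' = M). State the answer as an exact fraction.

R_A = 3153/125 kN, M_A = 3864/125 kN·m, R_B = 5097/125 kN, M_B = -5046/125 kN·m

Load 1 — uniform load w=4 kN/m over full span:
  R_A = wL/2 = 4·6/2 = 12 kN
  M_A = wL²/12 = 4·6²/12 = 12 kN·m
  R_B = wL/2 = 4·6/2 = 12 kN
  M_B = -wL²/12 = -4·6²/12 = -12 kN·m
Load 2 — point force P=12 kN at a=18/5 m (b=L-a=12/5):
  R_A = Pb²(3a+b)/L³ = 12·(12/5)²·(3·(18/5)+(12/5))/6³ = 528/125 kN
  M_A = Pab²/L² = 12·(18/5)·(12/5)²/6² = 864/125 kN·m
  R_B = Pa²(a+3b)/L³ = 12·(18/5)²·((18/5)+3·(12/5))/6³ = 972/125 kN
  M_B = -Pa²b/L² = -12·(18/5)²·(12/5)/6² = -1296/125 kN·m
Load 3 — triangular load w₀=10 kN/m (0→w₀ over full span):
  R_A = 3w₀L/20 = 3·10·6/20 = 9 kN
  M_A = w₀L²/30 = 10·6²/30 = 12 kN·m
  R_B = 7w₀L/20 = 7·10·6/20 = 21 kN
  M_B = -w₀L²/20 = -10·6²/20 = -18 kN·m
Superposition: R_A = 3153/125 kN, M_A = 3864/125 kN·m, R_B = 5097/125 kN, M_B = -5046/125 kN·m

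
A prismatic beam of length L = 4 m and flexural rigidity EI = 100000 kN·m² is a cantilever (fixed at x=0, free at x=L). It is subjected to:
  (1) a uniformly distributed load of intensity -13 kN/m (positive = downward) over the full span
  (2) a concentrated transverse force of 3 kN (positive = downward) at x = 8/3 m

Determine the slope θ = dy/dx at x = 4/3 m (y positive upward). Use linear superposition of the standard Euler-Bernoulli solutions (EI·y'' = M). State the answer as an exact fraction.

Load 1 — uniform load w=-13 kN/m over full span:
  θ_1 = -wx(x²-3Lx+3L²)/(6EI) = -(-13)·(4/3)·((4/3)²-3·4·(4/3)+3·4²)/(6·100000) = 247/253125 rad
Load 2 — point force P=3 kN at a=8/3 m (b=L-a=4/3):
  θ_2 = -Px(2a-x)/(2EI)  [x≤a] = -3·(4/3)·(2·(8/3)-(4/3))/(2·100000) = -1/12500 rad
Superposition: θ = Σ θ_i = 907/1012500 rad ≈ 0.000896 rad

θ(4/3) = 907/1012500 rad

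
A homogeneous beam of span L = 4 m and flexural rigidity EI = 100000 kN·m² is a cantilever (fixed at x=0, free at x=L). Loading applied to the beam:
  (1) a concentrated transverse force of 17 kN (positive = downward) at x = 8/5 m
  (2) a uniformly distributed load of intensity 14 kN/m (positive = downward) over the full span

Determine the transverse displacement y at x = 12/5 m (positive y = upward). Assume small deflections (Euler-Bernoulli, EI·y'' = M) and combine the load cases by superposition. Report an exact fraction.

y(12/5) = -14854/5859375 m

Load 1 — point force P=17 kN at a=8/5 m (b=L-a=12/5):
  y_1 = -Pa²(3x-a)/(6EI)  [x>a] = -17·(8/5)²·(3·(12/5)-(8/5))/(6·100000) = -476/1171875 m
Load 2 — uniform load w=14 kN/m over full span:
  y_2 = -wx²(x²-4Lx+6L²)/(24EI) = -14·(12/5)²·((12/5)²-4·4·(12/5)+6·4²)/(24·100000) = -4158/1953125 m
Superposition: y = Σ y_i = -14854/5859375 m ≈ -0.002535 m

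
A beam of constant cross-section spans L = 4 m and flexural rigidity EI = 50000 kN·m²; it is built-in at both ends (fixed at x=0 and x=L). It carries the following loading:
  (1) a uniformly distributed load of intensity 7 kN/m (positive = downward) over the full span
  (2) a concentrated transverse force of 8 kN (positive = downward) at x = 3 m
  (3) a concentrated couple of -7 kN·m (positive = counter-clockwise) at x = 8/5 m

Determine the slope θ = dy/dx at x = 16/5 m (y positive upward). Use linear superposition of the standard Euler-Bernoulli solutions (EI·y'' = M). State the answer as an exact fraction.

Load 1 — uniform load w=7 kN/m over full span:
  θ_1 = -wx(L-x)(L-2x)/(12EI) = -7·(16/5)·(4-(16/5))·(4-2·(16/5))/(12·50000) = 28/390625 rad
Load 2 — point force P=8 kN at a=3 m (b=L-a=1):
  θ_2 = Pa²(L-x)(2bL-(3b+a)(L-x))/(2L³EI)  [x>a] = 8·3²·(4-(16/5))·(2·1·4-(3·1+3)·(4-(16/5)))/(2·4³·50000) = 9/312500 rad
Load 3 — applied couple M₀=-7 kN·m at a=8/5 m (b=L-a=12/5):
  θ_3 = (R_Ax²/2 - M_Ax - M₀(x-a))/EI  [x>a] with R_A=-63/25, M_A=-21/25 = ((-63/25)·(16/5)²/2 - (-21/25)·(16/5) - (-7)·((16/5)-(8/5)))/50000 = 77/3906250 rad
Superposition: θ = Σ θ_i = 939/7812500 rad ≈ 0.000120 rad

θ(16/5) = 939/7812500 rad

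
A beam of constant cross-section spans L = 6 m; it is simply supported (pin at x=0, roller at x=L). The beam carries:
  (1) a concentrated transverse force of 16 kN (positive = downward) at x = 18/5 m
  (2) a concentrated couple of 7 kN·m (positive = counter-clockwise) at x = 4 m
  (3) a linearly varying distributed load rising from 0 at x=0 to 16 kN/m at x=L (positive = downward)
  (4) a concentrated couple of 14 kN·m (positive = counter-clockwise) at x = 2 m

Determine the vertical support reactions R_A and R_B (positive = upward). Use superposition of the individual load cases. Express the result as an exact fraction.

Load 1 — point force P=16 kN at a=18/5 m (b=L-a=12/5):
  R_A = Pb/L = 16·(12/5)/6 = 32/5 kN
  R_B = Pa/L = 16·(18/5)/6 = 48/5 kN
Load 2 — applied couple M₀=7 kN·m at a=4 m (b=L-a=2):
  R_A = M₀/L = 7/6 kN
  R_B = -M₀/L = -7/6 kN
Load 3 — triangular load w₀=16 kN/m (0→w₀ over full span):
  R_A = w₀L/6 = 16·6/6 = 16 kN
  R_B = w₀L/3 = 16·6/3 = 32 kN
Load 4 — applied couple M₀=14 kN·m at a=2 m (b=L-a=4):
  R_A = M₀/L = 14/6 = 7/3 kN
  R_B = -M₀/L = -14/6 = -7/3 kN
Superposition: R_A = 259/10 kN, R_B = 381/10 kN

R_A = 259/10 kN, R_B = 381/10 kN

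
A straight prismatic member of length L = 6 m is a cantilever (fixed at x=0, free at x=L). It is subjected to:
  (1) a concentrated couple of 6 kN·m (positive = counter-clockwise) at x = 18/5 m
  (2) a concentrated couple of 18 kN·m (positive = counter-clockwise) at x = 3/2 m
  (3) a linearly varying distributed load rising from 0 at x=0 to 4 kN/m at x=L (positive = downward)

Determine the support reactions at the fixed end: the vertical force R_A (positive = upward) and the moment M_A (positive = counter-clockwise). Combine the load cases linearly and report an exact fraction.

Load 1 — applied couple M₀=6 kN·m at a=18/5 m (b=L-a=12/5):
  R_A = 0 kN
  M_A = -M₀ = -6 kN·m
Load 2 — applied couple M₀=18 kN·m at a=3/2 m (b=L-a=9/2):
  R_A = 0 kN
  M_A = -M₀ = -18 kN·m
Load 3 — triangular load w₀=4 kN/m (0→w₀ over full span):
  R_A = w₀L/2 = 4·6/2 = 12 kN
  M_A = w₀L²/3 = 4·6²/3 = 48 kN·m
Superposition: R_A = 12 kN, M_A = 24 kN·m

R_A = 12 kN, M_A = 24 kN·m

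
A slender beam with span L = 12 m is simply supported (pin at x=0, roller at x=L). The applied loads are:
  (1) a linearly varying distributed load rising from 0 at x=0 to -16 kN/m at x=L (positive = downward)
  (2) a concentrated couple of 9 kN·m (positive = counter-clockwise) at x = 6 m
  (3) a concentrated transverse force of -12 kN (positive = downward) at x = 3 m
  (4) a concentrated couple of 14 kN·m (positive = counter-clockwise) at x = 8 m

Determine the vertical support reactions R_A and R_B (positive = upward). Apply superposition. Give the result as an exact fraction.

Load 1 — triangular load w₀=-16 kN/m (0→w₀ over full span):
  R_A = w₀L/6 = (-16)·12/6 = -32 kN
  R_B = w₀L/3 = (-16)·12/3 = -64 kN
Load 2 — applied couple M₀=9 kN·m at a=6 m (b=L-a=6):
  R_A = M₀/L = 9/12 = 3/4 kN
  R_B = -M₀/L = -9/12 = -3/4 kN
Load 3 — point force P=-12 kN at a=3 m (b=L-a=9):
  R_A = Pb/L = (-12)·9/12 = -9 kN
  R_B = Pa/L = (-12)·3/12 = -3 kN
Load 4 — applied couple M₀=14 kN·m at a=8 m (b=L-a=4):
  R_A = M₀/L = 14/12 = 7/6 kN
  R_B = -M₀/L = -14/12 = -7/6 kN
Superposition: R_A = -469/12 kN, R_B = -827/12 kN

R_A = -469/12 kN, R_B = -827/12 kN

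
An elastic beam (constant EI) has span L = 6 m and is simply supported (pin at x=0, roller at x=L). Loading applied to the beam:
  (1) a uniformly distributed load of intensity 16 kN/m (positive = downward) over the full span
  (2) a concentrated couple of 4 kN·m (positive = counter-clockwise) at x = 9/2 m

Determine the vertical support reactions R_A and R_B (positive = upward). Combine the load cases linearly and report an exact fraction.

Load 1 — uniform load w=16 kN/m over full span:
  R_A = wL/2 = 16·6/2 = 48 kN
  R_B = wL/2 = 16·6/2 = 48 kN
Load 2 — applied couple M₀=4 kN·m at a=9/2 m (b=L-a=3/2):
  R_A = M₀/L = 4/6 = 2/3 kN
  R_B = -M₀/L = -4/6 = -2/3 kN
Superposition: R_A = 146/3 kN, R_B = 142/3 kN

R_A = 146/3 kN, R_B = 142/3 kN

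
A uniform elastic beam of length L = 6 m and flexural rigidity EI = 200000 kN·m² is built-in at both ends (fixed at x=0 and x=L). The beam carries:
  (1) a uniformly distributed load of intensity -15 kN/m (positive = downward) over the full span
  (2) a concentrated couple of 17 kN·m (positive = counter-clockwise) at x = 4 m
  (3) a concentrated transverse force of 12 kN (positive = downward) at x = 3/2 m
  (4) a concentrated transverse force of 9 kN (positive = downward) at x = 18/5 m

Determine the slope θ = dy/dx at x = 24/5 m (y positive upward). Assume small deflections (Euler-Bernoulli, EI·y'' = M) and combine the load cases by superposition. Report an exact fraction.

θ(24/5) = -96049/1250000000 rad

Load 1 — uniform load w=-15 kN/m over full span:
  θ_1 = -wx(L-x)(L-2x)/(12EI) = -(-15)·(24/5)·(6-(24/5))·(6-2·(24/5))/(12·200000) = -81/625000 rad
Load 2 — applied couple M₀=17 kN·m at a=4 m (b=L-a=2):
  θ_2 = (R_Ax²/2 - M_Ax - M₀(x-a))/EI  [x>a] with R_A=34/9, M_A=17/3 = ((34/9)·(24/5)²/2 - (17/3)·(24/5) - 17·((24/5)-4))/200000 = 17/1250000 rad
Load 3 — point force P=12 kN at a=3/2 m (b=L-a=9/2):
  θ_3 = Pa²(L-x)(2bL-(3b+a)(L-x))/(2L³EI)  [x>a] = 12·(3/2)²·(6-(24/5))·(2·(9/2)·6-(3·(9/2)+(3/2))·(6-(24/5)))/(2·6³·200000) = 27/2000000 rad
Load 4 — point force P=9 kN at a=18/5 m (b=L-a=12/5):
  θ_4 = Pa²(L-x)(2bL-(3b+a)(L-x))/(2L³EI)  [x>a] = 9·(18/5)²·(6-(24/5))·(2·(12/5)·6-(3·(12/5)+(18/5))·(6-(24/5)))/(2·6³·200000) = 8019/312500000 rad
Superposition: θ = Σ θ_i = -96049/1250000000 rad ≈ -0.000077 rad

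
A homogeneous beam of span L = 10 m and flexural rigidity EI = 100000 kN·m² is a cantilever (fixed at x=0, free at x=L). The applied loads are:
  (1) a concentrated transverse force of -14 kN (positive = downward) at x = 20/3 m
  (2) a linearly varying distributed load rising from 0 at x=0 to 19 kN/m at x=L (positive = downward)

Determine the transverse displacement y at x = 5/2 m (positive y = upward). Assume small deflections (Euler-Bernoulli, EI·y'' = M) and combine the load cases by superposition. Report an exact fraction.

Load 1 — point force P=-14 kN at a=20/3 m (b=L-a=10/3):
  y_1 = -Px²(3a-x)/(6EI)  [x≤a] = -(-14)·(5/2)²·(3·(20/3)-(5/2))/(6·100000) = 49/19200 m
Load 2 — triangular load w₀=19 kN/m (0→w₀ over full span):
  y_2 = (w₀Lx³/12-w₀L²x²/6-w₀x⁵/(120L))/EI = (19·10·(5/2)³/12-19·10²·(5/2)²/6-19·(5/2)⁵/(120·10))/100000 = -21299/1228800 m
Superposition: y = Σ y_i = -18163/1228800 m ≈ -0.014781 m

y(5/2) = -18163/1228800 m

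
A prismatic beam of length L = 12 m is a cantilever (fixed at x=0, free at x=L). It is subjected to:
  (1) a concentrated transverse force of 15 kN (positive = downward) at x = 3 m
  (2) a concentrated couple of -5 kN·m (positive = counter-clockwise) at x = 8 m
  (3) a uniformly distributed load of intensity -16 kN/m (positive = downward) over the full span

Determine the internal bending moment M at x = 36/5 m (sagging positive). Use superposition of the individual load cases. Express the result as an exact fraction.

M(36/5) = 4483/25 kN·m

Load 1 — point force P=15 kN at a=3 m (b=L-a=9):
  M_1 = 0  [x>a] = 0 kN·m
Load 2 — applied couple M₀=-5 kN·m at a=8 m (b=L-a=4):
  M_2 = M₀  [x≤a] = (-5) = -5 kN·m
Load 3 — uniform load w=-16 kN/m over full span:
  M_3 = -w(L-x)²/2 = -(-16)·(12-(36/5))²/2 = 4608/25 kN·m
Superposition: M = Σ M_i = 4483/25 kN·m ≈ 179.320000 kN·m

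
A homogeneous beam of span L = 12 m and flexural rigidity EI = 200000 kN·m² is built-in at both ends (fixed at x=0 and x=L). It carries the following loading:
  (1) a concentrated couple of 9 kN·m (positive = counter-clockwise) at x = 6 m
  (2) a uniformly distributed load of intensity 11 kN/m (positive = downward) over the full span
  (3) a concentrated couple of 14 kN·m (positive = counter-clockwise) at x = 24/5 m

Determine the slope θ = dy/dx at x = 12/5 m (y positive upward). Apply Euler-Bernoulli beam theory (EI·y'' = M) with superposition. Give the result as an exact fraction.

Load 1 — applied couple M₀=9 kN·m at a=6 m (b=L-a=6):
  θ_1 = (R_Ax²/2 - M_Ax)/EI  [x≤a] with R_A=9/8, M_A=9/4 = ((9/8)·(12/5)²/2 - (9/4)·(12/5))/200000 = -27/2500000 rad
Load 2 — uniform load w=11 kN/m over full span:
  θ_2 = -wx(L-x)(L-2x)/(12EI) = -11·(12/5)·(12-(12/5))·(12-2·(12/5))/(12·200000) = -297/390625 rad
Load 3 — applied couple M₀=14 kN·m at a=24/5 m (b=L-a=36/5):
  θ_3 = (R_Ax²/2 - M_Ax)/EI  [x≤a] with R_A=42/25, M_A=42/25 = ((42/25)·(12/5)²/2 - (42/25)·(12/5))/200000 = 63/15625000 rad
Superposition: θ = Σ θ_i = -47943/62500000 rad ≈ -0.000767 rad

θ(12/5) = -47943/62500000 rad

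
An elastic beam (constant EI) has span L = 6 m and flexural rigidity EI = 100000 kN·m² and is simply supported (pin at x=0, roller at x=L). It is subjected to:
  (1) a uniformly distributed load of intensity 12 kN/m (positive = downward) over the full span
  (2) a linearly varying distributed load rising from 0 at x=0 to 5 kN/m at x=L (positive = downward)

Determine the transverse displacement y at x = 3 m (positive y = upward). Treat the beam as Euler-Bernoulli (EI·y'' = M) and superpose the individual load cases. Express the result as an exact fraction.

Load 1 — uniform load w=12 kN/m over full span:
  y_1 = -wx(L³-2Lx²+x³)/(24EI) = -12·3·(6³-2·6·3²+3³)/(24·100000) = -81/40000 m
Load 2 — triangular load w₀=5 kN/m (0→w₀ over full span):
  y_2 = -w₀x(7L⁴-10L²x²+3x⁴)/(360LEI) = -5·3·(7·6⁴-10·6²·3²+3·3⁴)/(360·6·100000) = -27/64000 m
Superposition: y = Σ y_i = -783/320000 m ≈ -0.002447 m

y(3) = -783/320000 m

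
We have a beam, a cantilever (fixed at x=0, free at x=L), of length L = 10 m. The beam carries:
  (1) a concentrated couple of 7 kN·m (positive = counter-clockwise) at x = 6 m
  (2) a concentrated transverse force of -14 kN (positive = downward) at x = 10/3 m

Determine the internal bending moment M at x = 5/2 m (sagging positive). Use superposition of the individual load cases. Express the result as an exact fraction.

Load 1 — applied couple M₀=7 kN·m at a=6 m (b=L-a=4):
  M_1 = M₀  [x≤a] = 7 = 7 kN·m
Load 2 — point force P=-14 kN at a=10/3 m (b=L-a=20/3):
  M_2 = -P(a-x)  [x≤a] = -(-14)·((10/3)-(5/2)) = 35/3 kN·m
Superposition: M = Σ M_i = 56/3 kN·m ≈ 18.666667 kN·m

M(5/2) = 56/3 kN·m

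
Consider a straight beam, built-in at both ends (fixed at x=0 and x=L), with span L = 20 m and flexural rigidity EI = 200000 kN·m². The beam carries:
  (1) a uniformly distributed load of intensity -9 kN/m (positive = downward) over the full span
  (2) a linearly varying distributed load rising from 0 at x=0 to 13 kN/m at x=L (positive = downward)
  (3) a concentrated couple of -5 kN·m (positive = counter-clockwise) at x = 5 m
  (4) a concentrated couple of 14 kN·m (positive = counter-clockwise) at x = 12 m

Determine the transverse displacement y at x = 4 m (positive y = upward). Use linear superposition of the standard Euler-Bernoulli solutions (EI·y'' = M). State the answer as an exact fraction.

y(4) = 393149/150000000 m

Load 1 — uniform load w=-9 kN/m over full span:
  y_1 = -wx²(L-x)²/(24EI) = -(-9)·4²·(20-4)²/(24·200000) = 24/3125 m
Load 2 — triangular load w₀=13 kN/m (0→w₀ over full span):
  y_2 = -w₀x²(L-x)²(x+2L)/(120LEI) = -13·4²·(20-4)²·(4+2·20)/(120·20·200000) = -1144/234375 m
Load 3 — applied couple M₀=-5 kN·m at a=5 m (b=L-a=15):
  y_3 = (R_Ax³/6 - M_Ax²/2)/EI  [x≤a] with R_A=-9/32, M_A=15/16 = ((-9/32)·4³/6 - (15/16)·4²/2)/200000 = -21/400000 m
Load 4 — applied couple M₀=14 kN·m at a=12 m (b=L-a=8):
  y_4 = (R_Ax³/6 - M_Ax²/2)/EI  [x≤a] with R_A=126/125, M_A=112/25 = ((126/125)·4³/6 - (112/25)·4²/2)/200000 = -49/390625 m
Superposition: y = Σ y_i = 393149/150000000 m ≈ 0.002621 m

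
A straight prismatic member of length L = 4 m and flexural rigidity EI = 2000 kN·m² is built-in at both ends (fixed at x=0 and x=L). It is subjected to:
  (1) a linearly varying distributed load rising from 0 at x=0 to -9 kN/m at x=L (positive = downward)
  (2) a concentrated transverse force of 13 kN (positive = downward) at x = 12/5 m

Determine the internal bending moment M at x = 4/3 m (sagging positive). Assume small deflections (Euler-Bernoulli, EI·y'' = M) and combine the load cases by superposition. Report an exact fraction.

Load 1 — triangular load w₀=-9 kN/m (0→w₀ over full span):
  M_1 = 3w₀Lx/20 - w₀L²/30 - w₀x³/(6L) = 3·(-9)·4·(4/3)/20 - (-9)·4²/30 - (-9)·(4/3)³/(6·4) = -68/45 kN·m
Load 2 — point force P=13 kN at a=12/5 m (b=L-a=8/5):
  M_2 = Pb²(3a+b)x/L³ - Pab²/L²  [x≤a] = 13·(8/5)²·(3·(12/5)+(8/5))·(4/3)/4³ - 13·(12/5)·(8/5)²/4² = 416/375 kN·m
Superposition: M = Σ M_i = -452/1125 kN·m ≈ -0.401778 kN·m

M(4/3) = -452/1125 kN·m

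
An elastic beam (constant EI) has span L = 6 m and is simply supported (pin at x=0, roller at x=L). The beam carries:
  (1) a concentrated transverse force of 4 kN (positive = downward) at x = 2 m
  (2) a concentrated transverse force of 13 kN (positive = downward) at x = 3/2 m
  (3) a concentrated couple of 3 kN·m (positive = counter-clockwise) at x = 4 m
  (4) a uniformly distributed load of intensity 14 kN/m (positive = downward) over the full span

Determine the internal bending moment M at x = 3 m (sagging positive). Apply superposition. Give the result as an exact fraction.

M(3) = 313/4 kN·m

Load 1 — point force P=4 kN at a=2 m (b=L-a=4):
  M_1 = Pa(L-x)/L  [x>a] = 4·2·(6-3)/6 = 4 kN·m
Load 2 — point force P=13 kN at a=3/2 m (b=L-a=9/2):
  M_2 = Pa(L-x)/L  [x>a] = 13·(3/2)·(6-3)/6 = 39/4 kN·m
Load 3 — applied couple M₀=3 kN·m at a=4 m (b=L-a=2):
  M_3 = M₀x/L  [x≤a] = 3·3/6 = 3/2 kN·m
Load 4 — uniform load w=14 kN/m over full span:
  M_4 = wx(L-x)/2 = 14·3·(6-3)/2 = 63 kN·m
Superposition: M = Σ M_i = 313/4 kN·m ≈ 78.250000 kN·m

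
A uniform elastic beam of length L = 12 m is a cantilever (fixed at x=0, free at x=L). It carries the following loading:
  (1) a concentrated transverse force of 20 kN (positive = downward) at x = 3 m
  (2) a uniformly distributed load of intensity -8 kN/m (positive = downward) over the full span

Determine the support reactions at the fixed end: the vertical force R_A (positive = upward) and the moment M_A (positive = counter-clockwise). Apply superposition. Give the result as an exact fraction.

R_A = -76 kN, M_A = -516 kN·m

Load 1 — point force P=20 kN at a=3 m (b=L-a=9):
  R_A = P = 20 kN
  M_A = Pa = 20·3 = 60 kN·m
Load 2 — uniform load w=-8 kN/m over full span:
  R_A = wL = (-8)·12 = -96 kN
  M_A = wL²/2 = (-8)·12²/2 = -576 kN·m
Superposition: R_A = -76 kN, M_A = -516 kN·m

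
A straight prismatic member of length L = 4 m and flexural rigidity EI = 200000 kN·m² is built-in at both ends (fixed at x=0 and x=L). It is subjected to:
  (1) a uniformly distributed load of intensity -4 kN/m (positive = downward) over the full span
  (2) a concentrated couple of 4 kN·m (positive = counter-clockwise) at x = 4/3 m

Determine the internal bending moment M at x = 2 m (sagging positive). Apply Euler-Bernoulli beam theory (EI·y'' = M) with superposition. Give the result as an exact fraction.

Load 1 — uniform load w=-4 kN/m over full span:
  M_1 = wLx/2 - wL²/12 - wx²/2 = (-4)·4·2/2 - (-4)·4²/12 - (-4)·2²/2 = -8/3 kN·m
Load 2 — applied couple M₀=4 kN·m at a=4/3 m (b=L-a=8/3):
  M_2 = R_Ax - M_A - M₀  [x>a] with R_A=4/3, M_A=0 = (4/3)·2 - 0 - 4 = -4/3 kN·m
Superposition: M = Σ M_i = -4 kN·m ≈ -4.000000 kN·m

M(2) = -4 kN·m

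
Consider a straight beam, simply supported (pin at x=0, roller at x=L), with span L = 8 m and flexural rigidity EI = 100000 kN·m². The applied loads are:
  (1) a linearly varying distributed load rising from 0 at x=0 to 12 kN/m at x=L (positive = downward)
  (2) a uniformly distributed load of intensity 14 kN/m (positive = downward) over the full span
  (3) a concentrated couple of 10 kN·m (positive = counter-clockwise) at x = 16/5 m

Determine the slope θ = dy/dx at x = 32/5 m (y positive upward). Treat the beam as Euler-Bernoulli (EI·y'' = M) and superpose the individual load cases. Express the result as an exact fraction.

θ(32/5) = 13069/3906250 rad

Load 1 — triangular load w₀=12 kN/m (0→w₀ over full span):
  θ_1 = -w₀(7L⁴-30L²x²+15x⁴)/(360LEI) = -12·(7·8⁴-30·8²·(32/5)²+15·(32/5)⁴)/(360·8·100000) = 6056/5859375 rad
Load 2 — uniform load w=14 kN/m over full span:
  θ_2 = -w(L³-6Lx²+4x³)/(24EI) = -14·(8³-6·8·(32/5)²+4·(32/5)³)/(24·100000) = 924/390625 rad
Load 3 — applied couple M₀=10 kN·m at a=16/5 m (b=L-a=24/5):
  θ_3 = (M₀x²/(2L)-M₀(x-a)+C₁)/EI  [x>a] with C₁=M₀(3b²-L²)/(6L)=16/15 = (10·(32/5)²/(2·8)-10·((32/5)-(16/5))+(16/15))/100000 = -1/18750 rad
Superposition: θ = Σ θ_i = 13069/3906250 rad ≈ 0.003346 rad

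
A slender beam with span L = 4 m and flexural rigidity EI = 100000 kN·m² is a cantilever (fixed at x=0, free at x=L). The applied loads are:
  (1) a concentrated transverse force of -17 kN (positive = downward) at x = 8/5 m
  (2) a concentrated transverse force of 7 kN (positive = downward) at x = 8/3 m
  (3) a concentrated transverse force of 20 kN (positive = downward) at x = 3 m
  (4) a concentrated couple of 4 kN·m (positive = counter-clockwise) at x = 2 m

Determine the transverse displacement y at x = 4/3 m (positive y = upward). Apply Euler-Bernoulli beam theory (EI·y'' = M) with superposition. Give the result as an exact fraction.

Load 1 — point force P=-17 kN at a=8/5 m (b=L-a=12/5):
  y_1 = -Px²(3a-x)/(6EI)  [x≤a] = -(-17)·(4/3)²·(3·(8/5)-(4/3))/(6·100000) = 221/1265625 m
Load 2 — point force P=7 kN at a=8/3 m (b=L-a=4/3):
  y_2 = -Px²(3a-x)/(6EI)  [x≤a] = -7·(4/3)²·(3·(8/3)-(4/3))/(6·100000) = -7/50625 m
Load 3 — point force P=20 kN at a=3 m (b=L-a=1):
  y_3 = -Px²(3a-x)/(6EI)  [x≤a] = -20·(4/3)²·(3·3-(4/3))/(6·100000) = -23/50625 m
Load 4 — applied couple M₀=4 kN·m at a=2 m (b=L-a=2):
  y_4 = M₀x²/(2EI)  [x≤a] = 4·(4/3)²/(2·100000) = 1/28125 m
Superposition: y = Σ y_i = -484/1265625 m ≈ -0.000382 m

y(4/3) = -484/1265625 m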